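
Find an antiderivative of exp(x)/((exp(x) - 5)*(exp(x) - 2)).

Let u = e^x, du = e^x dx.
The integral becomes ∫ du/((u-5)(u-2)); decompose into partial fractions.

log(exp(x) - 5)/3 - log(exp(x) - 2)/3 + C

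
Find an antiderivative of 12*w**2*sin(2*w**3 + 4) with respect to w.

Let u = 2*w**3 + 4, so du = (6*w**2) dw.
Rewriting, the integral becomes 2·∫ sin(u) du = 2·-cos(u).
Substituting back, u = 2*w**3 + 4.

-2*cos(2*w**3 + 4) + C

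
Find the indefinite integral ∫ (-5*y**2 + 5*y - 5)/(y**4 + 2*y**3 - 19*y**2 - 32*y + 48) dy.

-65*log(y - 4)/168 + log(y - 1)/12 - 65*log(y + 3)/28 + 21*log(y + 4)/8 + C

Factor the denominator: (y - 4)*(y - 1)*(y + 3)*(y + 4).
Partial-fraction decomposition: 21/(8*(y + 4)) - 65/(28*(y + 3)) + 1/(12*(y - 1)) - 65/(168*(y - 4)).
Integrate each term: A/(y−a) contributes A·log|y−a|.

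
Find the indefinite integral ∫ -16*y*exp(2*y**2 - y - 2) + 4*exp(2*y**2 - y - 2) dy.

-4*exp(2*y**2 - y - 2) + C

Let u = 2*y**2 - y - 2, so du = (4*y - 1) dy.
Rewriting, the integral becomes -4·∫ e^u du = -4·e^u.
Substituting back, u = 2*y**2 - y - 2.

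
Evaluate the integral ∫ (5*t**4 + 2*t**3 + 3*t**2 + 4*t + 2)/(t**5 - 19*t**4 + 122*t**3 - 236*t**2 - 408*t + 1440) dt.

-27495*log(t - 6)/64 + 496*log(t - 5) - 737*log(t - 4)/12 + 5*log(t + 2)/192 - 3523/(8*t - 48) + C

Factor the denominator: (t - 6)**2*(t - 5)*(t - 4)*(t + 2).
Partial-fraction decomposition: 5/(192*(t + 2)) - 737/(12*(t - 4)) + 496/(t - 5) - 27495/(64*(t - 6)) + 3523/(8*(t - 6)**2).
Integrate each term; A/(t−a) gives A·log|t−a|; A/(t−a)² gives −A/(t−a).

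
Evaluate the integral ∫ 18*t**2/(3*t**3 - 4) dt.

Let u = 3*t**3 - 4, so du = (9*t**2) dt.
Rewriting, the integral becomes 2·∫ 1/u du = 2·log(u).
Substituting back, u = 3*t**3 - 4.

2*log(3*t**3 - 4) + C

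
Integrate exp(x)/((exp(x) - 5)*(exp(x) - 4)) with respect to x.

log(exp(x) - 5) - log(exp(x) - 4) + C

Let u = e^x, du = e^x dx.
The integral becomes ∫ du/((u-4)(u-5)); decompose into partial fractions.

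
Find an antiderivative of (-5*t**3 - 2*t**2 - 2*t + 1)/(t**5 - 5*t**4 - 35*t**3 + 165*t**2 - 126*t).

Factor the denominator: t*(t - 7)*(t - 3)*(t - 1)*(t + 6).
Partial-fraction decomposition: 1021/(4914*(t + 6)) - 2/(21*(t - 1)) + 79/(108*(t - 3)) - 913/(1092*(t - 7)) - 1/(126*t).
Integrate each term: A/(t−a) contributes A·log|t−a|.

-log(t)/126 - 913*log(t - 7)/1092 + 79*log(t - 3)/108 - 2*log(t - 1)/21 + 1021*log(t + 6)/4914 + C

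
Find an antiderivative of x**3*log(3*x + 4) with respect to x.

Use integration by parts with u = log(3*x + 4), dv = x**3 dx.
Then du = 3/(3*x + 4) dx and v = x**4/4.

x**4*log(3*x + 4)/4 - x**4/16 + x**3/9 - 2*x**2/9 + 16*x/27 - 64*log(3*x + 4)/81 + C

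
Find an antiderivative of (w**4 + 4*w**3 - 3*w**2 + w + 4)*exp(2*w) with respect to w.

Use integration by parts with u = w**4 + 4*w**3 - 3*w**2 + w + 4, dv = exp(2*w) dw, so v = exp(2*w)/2.
Apply parts 4 times (tabular method): alternate signs, differentiate u down to 0, integrate dv up.

(2*w**4 + 4*w**3 - 12*w**2 + 14*w + 1)*exp(2*w)/4 + C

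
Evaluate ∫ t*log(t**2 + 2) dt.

t**2*log(t**2 + 2)/2 - t**2/2 + log(t**2 + 2) + C

Let u = t**2 + 2, so du = (2*t) dt.
The integral becomes (1/2)·∫ log(u) du; integrate by parts with u′=log(u), dv′=du.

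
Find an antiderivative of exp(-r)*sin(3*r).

-exp(-r)*sin(3*r)/10 - 3*exp(-r)*cos(3*r)/10 + C

Let I denote the integral. Integrate by parts with u = sin(3*r), dv = exp(-r) dr, so v = -exp(-r): I = -exp(-r)*sin(3*r) + 3·∫ exp(-r)*cos(3*r) dr.
Apply parts again with u = cos(3*r), dv = exp(-r) dr: ∫ exp(-r)*cos(3*r) dr = -exp(-r)*cos(3*r) − 3·I. Substituting back brings back I: I = -exp(-r)*sin(3*r) - 3*exp(-r)*cos(3*r) − 9·I.
Solving for I: (1 + 9)·I equals the remaining terms, so I = (1/10)·(-exp(-r)*sin(3*r) - 3*exp(-r)*cos(3*r)).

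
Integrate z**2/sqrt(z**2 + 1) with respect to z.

Substitute z = tan(θ), so dz = sec(θ)^2 dθ and the radical becomes sqrt(z**2 + 1) = sec(θ) by the Pythagorean identity.
Integrate the resulting trig expression in θ, then back-substitute tan(θ) = z, sec(θ) = sqrt(z**2 + 1) (absorbing any constant into C).

z*sqrt(z**2 + 1)/2 - log(z + sqrt(z**2 + 1))/2 + C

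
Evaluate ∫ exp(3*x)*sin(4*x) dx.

3*exp(3*x)*sin(4*x)/25 - 4*exp(3*x)*cos(4*x)/25 + C

Let I denote the integral. Integrate by parts with u = sin(4*x), dv = exp(3*x) dx, so v = exp(3*x)/3: I = exp(3*x)*sin(4*x)/3 − (4/3)·∫ exp(3*x)*cos(4*x) dx.
Apply parts again with u = cos(4*x), dv = exp(3*x) dx: ∫ exp(3*x)*cos(4*x) dx = exp(3*x)*cos(4*x)/3 + (4/3)·I. Substituting back brings back I: I = exp(3*x)*sin(4*x)/3 - 4*exp(3*x)*cos(4*x)/9 − (16/9)·I.
Solving for I: (1 + 16/9)·I equals the remaining terms, so I = (9/25)·(exp(3*x)*sin(4*x)/3 - 4*exp(3*x)*cos(4*x)/9).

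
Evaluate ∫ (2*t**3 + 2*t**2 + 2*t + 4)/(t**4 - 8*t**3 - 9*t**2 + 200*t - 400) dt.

Factor the denominator: (t - 5)*(t - 4)**2*(t + 5).
Partial-fraction decomposition: 103/(405*(t + 5)) - 2402/(81*(t - 4)) - 172/(9*(t - 4)**2) + 157/(5*(t - 5)).
Integrate each term; A/(t−a) gives A·log|t−a|; A/(t−a)² gives −A/(t−a).

157*log(t - 5)/5 - 2402*log(t - 4)/81 + 103*log(t + 5)/405 + 172/(9*t - 36) + C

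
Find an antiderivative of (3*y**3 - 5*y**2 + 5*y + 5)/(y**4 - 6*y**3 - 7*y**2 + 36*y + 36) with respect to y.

503*log(y - 6)/168 - 14*log(y - 3)/15 - 2*log(y + 1)/7 + 49*log(y + 2)/40 + C

Factor the denominator: (y - 6)*(y - 3)*(y + 1)*(y + 2).
Partial-fraction decomposition: 49/(40*(y + 2)) - 2/(7*(y + 1)) - 14/(15*(y - 3)) + 503/(168*(y - 6)).
Integrate each term: A/(y−a) contributes A·log|y−a|.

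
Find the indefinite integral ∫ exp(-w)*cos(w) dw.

exp(-w)*sin(w)/2 - exp(-w)*cos(w)/2 + C

Let I denote the integral. Integrate by parts with u = cos(w), dv = exp(-w) dw, so v = -exp(-w): I = -exp(-w)*cos(w) − ∫ exp(-w)*sin(w) dw.
Apply parts again with u = sin(w), dv = exp(-w) dw: ∫ exp(-w)*sin(w) dw = -exp(-w)*sin(w) + I. Substituting back brings back I: I = exp(-w)*sin(w) - exp(-w)*cos(w) − I.
Solving for I: (1 + 1)·I equals the remaining terms, so I = (1/2)·(exp(-w)*sin(w) - exp(-w)*cos(w)).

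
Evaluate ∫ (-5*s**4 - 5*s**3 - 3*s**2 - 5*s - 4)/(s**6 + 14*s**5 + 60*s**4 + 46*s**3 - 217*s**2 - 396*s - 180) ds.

-73*log(s - 2)/1260 - 217*log(s + 1)/3600 + 143*log(s + 3)/60 - 1277*log(s + 5)/112 + 2741*log(s + 6)/300 - 1/(60*s + 60) + C

Factor the denominator: (s - 2)*(s + 1)**2*(s + 3)*(s + 5)*(s + 6).
Partial-fraction decomposition: 2741/(300*(s + 6)) - 1277/(112*(s + 5)) + 143/(60*(s + 3)) - 217/(3600*(s + 1)) + 1/(60*(s + 1)**2) - 73/(1260*(s - 2)).
Integrate each term; A/(s−a) gives A·log|s−a|; A/(s−a)² gives −A/(s−a).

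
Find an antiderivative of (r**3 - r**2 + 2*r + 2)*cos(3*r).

Use integration by parts with u = r**3 - r**2 + 2*r + 2, dv = cos(3*r) dr, so v = sin(3*r)/3.
Apply parts 3 times (tabular method): alternate signs, differentiate u down to 0, integrate dv up.

r**3*sin(3*r)/3 - r**2*sin(3*r)/3 + r**2*cos(3*r)/3 + 4*r*sin(3*r)/9 - 2*r*cos(3*r)/9 + 20*sin(3*r)/27 + 4*cos(3*r)/27 + C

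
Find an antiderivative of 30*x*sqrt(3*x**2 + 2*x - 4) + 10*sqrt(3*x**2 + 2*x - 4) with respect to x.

Let u = 3*x**2 + 2*x - 4, so du = (6*x + 2) dx.
Rewriting, the integral becomes 5·∫ √u du = 5·(2/3)u^(3/2).
Substituting back, u = 3*x**2 + 2*x - 4.

10*(3*x**2 + 2*x - 4)**(3/2)/3 + C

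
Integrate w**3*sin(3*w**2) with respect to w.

-w**2*cos(3*w**2)/6 + sin(3*w**2)/18 + C

Let u = w², du = 2w dw; rewrite as (1/2)∫ u^1·sin(3u) du.
Now integrate by parts 1 time.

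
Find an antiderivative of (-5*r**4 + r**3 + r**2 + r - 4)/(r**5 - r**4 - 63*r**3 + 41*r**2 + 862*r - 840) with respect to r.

Factor the denominator: (r - 7)*(r - 4)*(r - 1)*(r + 5)*(r + 6).
Partial-fraction decomposition: -667/(91*(r + 6)) + 539/(108*(r + 5)) - 1/(126*(r - 1)) + 40/(27*(r - 4)) - 215/(52*(r - 7)).
Integrate each term: A/(r−a) contributes A·log|r−a|.

-215*log(r - 7)/52 + 40*log(r - 4)/27 - log(r - 1)/126 + 539*log(r + 5)/108 - 667*log(r + 6)/91 + C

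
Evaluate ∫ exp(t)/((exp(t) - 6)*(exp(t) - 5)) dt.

Let u = e^t, du = e^t dt.
The integral becomes ∫ du/((u-6)(u-5)); decompose into partial fractions.

log(exp(t) - 6) - log(exp(t) - 5) + C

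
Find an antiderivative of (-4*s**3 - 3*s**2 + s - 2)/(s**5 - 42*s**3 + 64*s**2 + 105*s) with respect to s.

Factor the denominator: s*(s - 5)*(s - 3)*(s + 1)*(s + 7).
Partial-fraction decomposition: 76/(315*(s + 7)) + 1/(72*(s + 1)) + 67/(120*(s - 3)) - 143/(180*(s - 5)) - 2/(105*s).
Integrate each term: A/(s−a) contributes A·log|s−a|.

-2*log(s)/105 - 143*log(s - 5)/180 + 67*log(s - 3)/120 + log(s + 1)/72 + 76*log(s + 7)/315 + C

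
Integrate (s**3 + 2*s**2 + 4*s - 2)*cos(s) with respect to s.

Use integration by parts with u = s**3 + 2*s**2 + 4*s - 2, dv = cos(s) ds, so v = sin(s).
Apply parts 3 times (tabular method): alternate signs, differentiate u down to 0, integrate dv up.

s**3*sin(s) + 2*s**2*sin(s) + 3*s**2*cos(s) - 2*s*sin(s) + 4*s*cos(s) - 6*sin(s) - 2*cos(s) + C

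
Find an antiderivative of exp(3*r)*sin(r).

3*exp(3*r)*sin(r)/10 - exp(3*r)*cos(r)/10 + C

Let I denote the integral. Integrate by parts with u = sin(r), dv = exp(3*r) dr, so v = exp(3*r)/3: I = exp(3*r)*sin(r)/3 − (1/3)·∫ exp(3*r)*cos(r) dr.
Apply parts again with u = cos(r), dv = exp(3*r) dr: ∫ exp(3*r)*cos(r) dr = exp(3*r)*cos(r)/3 + (1/3)·I. Substituting back brings back I: I = exp(3*r)*sin(r)/3 - exp(3*r)*cos(r)/9 − (1/9)·I.
Solving for I: (1 + 1/9)·I equals the remaining terms, so I = (9/10)·(exp(3*r)*sin(r)/3 - exp(3*r)*cos(r)/9).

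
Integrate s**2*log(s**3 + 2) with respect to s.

s**3*log(s**3 + 2)/3 - s**3/3 + 2*log(s**3 + 2)/3 + C

Let u = s**3 + 2, so du = (3*s**2) ds.
The integral becomes (1/3)·∫ log(u) du; integrate by parts with u′=log(u), dv′=du.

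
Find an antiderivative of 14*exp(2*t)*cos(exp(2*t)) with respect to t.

7*sin(exp(2*t)) + C

Let u = exp(2*t), so du = (2*exp(2*t)) dt.
Rewriting, the integral becomes 7·∫ cos(u) du = 7·sin(u).
Substituting back, u = exp(2*t).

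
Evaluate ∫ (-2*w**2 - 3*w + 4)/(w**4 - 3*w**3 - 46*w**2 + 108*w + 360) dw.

Factor the denominator: (w - 6)*(w - 5)*(w + 2)*(w + 6).
Partial-fraction decomposition: 25/(264*(w + 6)) + 1/(112*(w + 2)) + 61/(77*(w - 5)) - 43/(48*(w - 6)).
Integrate each term: A/(w−a) contributes A·log|w−a|.

-43*log(w - 6)/48 + 61*log(w - 5)/77 + log(w + 2)/112 + 25*log(w + 6)/264 + C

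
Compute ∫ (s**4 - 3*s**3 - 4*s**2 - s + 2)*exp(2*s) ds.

Use integration by parts with u = s**4 - 3*s**3 - 4*s**2 - s + 2, dv = exp(2*s) ds, so v = exp(2*s)/2.
Apply parts 4 times (tabular method): alternate signs, differentiate u down to 0, integrate dv up.

(4*s**4 - 20*s**3 + 14*s**2 - 18*s + 17)*exp(2*s)/8 + C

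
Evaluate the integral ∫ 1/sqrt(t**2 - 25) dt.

log(t + sqrt(t**2 - 25)) + C

Substitute t = 5·sec(θ), so dt = 5·sec(θ)*tan(θ) dθ and the radical becomes sqrt(t**2 - 25) = 5·tan(θ) by the Pythagorean identity.
Integrate the resulting trig expression in θ, then back-substitute sec(θ) = t/5, tan(θ) = sqrt(t**2 - 25)/5 (absorbing any constant into C).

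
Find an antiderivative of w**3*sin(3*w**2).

Let u = w², du = 2w dw; rewrite as (1/2)∫ u^1·sin(3u) du.
Now integrate by parts 1 time.

-w**2*cos(3*w**2)/6 + sin(3*w**2)/18 + C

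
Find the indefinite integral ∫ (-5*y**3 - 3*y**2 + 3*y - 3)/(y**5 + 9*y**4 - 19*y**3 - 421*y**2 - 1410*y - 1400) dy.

Factor the denominator: (y - 7)*(y + 2)*(y + 4)*(y + 5)**2.
Partial-fraction decomposition: -1235/(108*(y + 5)) - 133/(9*(y + 5)**2) + 257/(22*(y + 4)) - 19/(162*(y + 2)) - 461/(3564*(y - 7)).
Integrate each term; A/(y−a) gives A·log|y−a|; A/(y−a)² gives −A/(y−a).

-461*log(y - 7)/3564 - 19*log(y + 2)/162 + 257*log(y + 4)/22 - 1235*log(y + 5)/108 + 133/(9*y + 45) + C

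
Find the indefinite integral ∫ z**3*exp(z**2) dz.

Let u = z², du = 2z dz; rewrite as (1/2)∫ u^1·exp(1u) du.
Now integrate by parts 1 time.

(z**2 - 1)*exp(z**2)/2 + C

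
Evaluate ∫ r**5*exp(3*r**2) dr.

(9*r**4 - 6*r**2 + 2)*exp(3*r**2)/54 + C

Let u = r², du = 2r dr; rewrite as (1/2)∫ u^2·exp(3u) du.
Now integrate by parts 2 times.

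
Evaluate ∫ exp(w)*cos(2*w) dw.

Let I denote the integral. Integrate by parts with u = cos(2*w), dv = exp(w) dw, so v = exp(w): I = exp(w)*cos(2*w) + 2·∫ exp(w)*sin(2*w) dw.
Apply parts again with u = sin(2*w), dv = exp(w) dw: ∫ exp(w)*sin(2*w) dw = exp(w)*sin(2*w) − 2·I. Substituting back brings back I: I = 2*exp(w)*sin(2*w) + exp(w)*cos(2*w) − 4·I.
Solving for I: (1 + 4)·I equals the remaining terms, so I = (1/5)·(2*exp(w)*sin(2*w) + exp(w)*cos(2*w)).

2*exp(w)*sin(2*w)/5 + exp(w)*cos(2*w)/5 + C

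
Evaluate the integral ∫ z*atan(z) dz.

z**2*atan(z)/2 - z/2 + atan(z)/2 + C

Use integration by parts with u = arctan(z), dv = z dz.
Then du = 1/(z**2 + 1) dz.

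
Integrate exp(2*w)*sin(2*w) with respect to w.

exp(2*w)*sin(2*w)/4 - exp(2*w)*cos(2*w)/4 + C

Let I denote the integral. Integrate by parts with u = sin(2*w), dv = exp(2*w) dw, so v = exp(2*w)/2: I = exp(2*w)*sin(2*w)/2 − ∫ exp(2*w)*cos(2*w) dw.
Apply parts again with u = cos(2*w), dv = exp(2*w) dw: ∫ exp(2*w)*cos(2*w) dw = exp(2*w)*cos(2*w)/2 + I. Substituting back brings back I: I = exp(2*w)*sin(2*w)/2 - exp(2*w)*cos(2*w)/2 − I.
Solving for I: (1 + 1)·I equals the remaining terms, so I = (1/2)·(exp(2*w)*sin(2*w)/2 - exp(2*w)*cos(2*w)/2).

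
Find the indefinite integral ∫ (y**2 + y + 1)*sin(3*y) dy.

-y**2*cos(3*y)/3 + 2*y*sin(3*y)/9 - y*cos(3*y)/3 + sin(3*y)/9 - 7*cos(3*y)/27 + C

Use integration by parts with u = y**2 + y + 1, dv = sin(3*y) dy, so v = -cos(3*y)/3.
Apply parts 2 times (tabular method): alternate signs, differentiate u down to 0, integrate dv up.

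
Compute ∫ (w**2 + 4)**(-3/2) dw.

Substitute w = 2·tan(θ), so dw = 2·sec(θ)^2 dθ and the radical becomes sqrt(w**2 + 4) = 2·sec(θ) by the Pythagorean identity.
Integrate the resulting trig expression in θ, then back-substitute tan(θ) = w/2, sec(θ) = sqrt(w**2 + 4)/2 (absorbing any constant into C).

w/(4*sqrt(w**2 + 4)) + C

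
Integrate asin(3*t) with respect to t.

t*asin(3*t) + sqrt(-9*t**2 + 1)/3 + C

Use integration by parts with u = arcsin(3*t), dv = dt.
Then du = 3/sqrt(-9*t**2 + 1) dt.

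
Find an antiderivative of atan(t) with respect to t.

t*atan(t) - log(t**2 + 1)/2 + C

Use integration by parts with u = arctan(t), dv = dt.
Then du = 1/(t**2 + 1) dt.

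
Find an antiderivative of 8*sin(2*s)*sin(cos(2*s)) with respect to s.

Let u = cos(2*s), so du = (-2*sin(2*s)) ds.
Rewriting, the integral becomes -4·∫ sin(u) du = -4·-cos(u).
Substituting back, u = cos(2*s).

4*cos(cos(2*s)) + C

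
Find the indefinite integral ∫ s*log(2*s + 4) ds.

s**2*log(2*s + 4)/2 - s**2/4 + s - 2*log(s + 2) + C

Use integration by parts with u = log(2*s + 4), dv = s ds.
Then du = 2/(2*s + 4) ds and v = s**2/2.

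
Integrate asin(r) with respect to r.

Use integration by parts with u = arcsin(r), dv = dr.
Then du = 1/sqrt(-r**2 + 1) dr.

r*asin(r) + sqrt(-r**2 + 1) + C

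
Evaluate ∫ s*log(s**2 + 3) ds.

Let u = s**2 + 3, so du = (2*s) ds.
The integral becomes (1/2)·∫ log(u) du; integrate by parts with u′=log(u), dv′=du.

s**2*log(s**2 + 3)/2 - s**2/2 + 3*log(s**2 + 3)/2 + C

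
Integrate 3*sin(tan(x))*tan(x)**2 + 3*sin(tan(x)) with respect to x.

-3*cos(tan(x)) + C

Let u = tan(x), so du = (tan(x)**2 + 1) dx.
Rewriting, the integral becomes 3·∫ sin(u) du = 3·-cos(u).
Substituting back, u = tan(x).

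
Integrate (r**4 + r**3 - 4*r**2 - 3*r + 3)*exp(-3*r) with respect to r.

(-27*r**4 - 63*r**3 + 45*r**2 + 111*r - 44)*exp(-3*r)/81 + C

Use integration by parts with u = r**4 + r**3 - 4*r**2 - 3*r + 3, dv = exp(-3*r) dr, so v = -exp(-3*r)/3.
Apply parts 4 times (tabular method): alternate signs, differentiate u down to 0, integrate dv up.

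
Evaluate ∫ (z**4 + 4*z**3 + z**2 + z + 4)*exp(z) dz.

(z**4 + z**2 - z + 5)*exp(z) + C

Use integration by parts with u = z**4 + 4*z**3 + z**2 + z + 4, dv = exp(z) dz, so v = exp(z).
Apply parts 4 times (tabular method): alternate signs, differentiate u down to 0, integrate dv up.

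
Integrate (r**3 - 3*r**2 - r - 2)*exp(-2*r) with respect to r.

Use integration by parts with u = r**3 - 3*r**2 - r - 2, dv = exp(-2*r) dr, so v = -exp(-2*r)/2.
Apply parts 3 times (tabular method): alternate signs, differentiate u down to 0, integrate dv up.

(-4*r**3 + 6*r**2 + 10*r + 13)*exp(-2*r)/8 + C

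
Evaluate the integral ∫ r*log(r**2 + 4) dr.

r**2*log(r**2 + 4)/2 - r**2/2 + 2*log(r**2 + 4) + C

Let u = r**2 + 4, so du = (2*r) dr.
The integral becomes (1/2)·∫ log(u) du; integrate by parts with u′=log(u), dv′=du.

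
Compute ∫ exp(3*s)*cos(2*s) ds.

Let I denote the integral. Integrate by parts with u = cos(2*s), dv = exp(3*s) ds, so v = exp(3*s)/3: I = exp(3*s)*cos(2*s)/3 + (2/3)·∫ exp(3*s)*sin(2*s) ds.
Apply parts again with u = sin(2*s), dv = exp(3*s) ds: ∫ exp(3*s)*sin(2*s) ds = exp(3*s)*sin(2*s)/3 − (2/3)·I. Substituting back brings back I: I = 2*exp(3*s)*sin(2*s)/9 + exp(3*s)*cos(2*s)/3 − (4/9)·I.
Solving for I: (1 + 4/9)·I equals the remaining terms, so I = (9/13)·(2*exp(3*s)*sin(2*s)/9 + exp(3*s)*cos(2*s)/3).

2*exp(3*s)*sin(2*s)/13 + 3*exp(3*s)*cos(2*s)/13 + C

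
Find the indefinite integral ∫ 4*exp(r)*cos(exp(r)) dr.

Let u = exp(r), so du = (exp(r)) dr.
Rewriting, the integral becomes 4·∫ cos(u) du = 4·sin(u).
Substituting back, u = exp(r).

4*sin(exp(r)) + C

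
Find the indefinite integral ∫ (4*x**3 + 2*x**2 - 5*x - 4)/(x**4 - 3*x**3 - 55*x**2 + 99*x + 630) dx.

Factor the denominator: (x - 7)*(x - 5)*(x + 3)*(x + 6).
Partial-fraction decomposition: 766/(429*(x + 6)) - 79/(240*(x + 3)) - 521/(176*(x - 5)) + 1431/(260*(x - 7)).
Integrate each term: A/(x−a) contributes A·log|x−a|.

1431*log(x - 7)/260 - 521*log(x - 5)/176 - 79*log(x + 3)/240 + 766*log(x + 6)/429 + C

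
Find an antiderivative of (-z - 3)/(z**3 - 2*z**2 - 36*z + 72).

Factor the denominator: (z - 6)*(z - 2)*(z + 6).
Partial-fraction decomposition: 1/(32*(z + 6)) + 5/(32*(z - 2)) - 3/(16*(z - 6)).
Integrate each term: A/(z−a) contributes A·log|z−a|.

-3*log(z - 6)/16 + 5*log(z - 2)/32 + log(z + 6)/32 + C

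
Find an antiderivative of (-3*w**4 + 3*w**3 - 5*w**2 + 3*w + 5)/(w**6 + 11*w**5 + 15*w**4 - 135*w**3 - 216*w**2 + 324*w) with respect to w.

5*log(w)/324 - 193*log(w - 3)/2916 - 3*log(w - 1)/392 + 373*log(w + 3)/648 - 73901*log(w + 6)/142884 + 4729/(1134*w + 6804) + C

Factor the denominator: w*(w - 3)*(w - 1)*(w + 3)*(w + 6)**2.
Partial-fraction decomposition: -73901/(142884*(w + 6)) - 4729/(1134*(w + 6)**2) + 373/(648*(w + 3)) - 3/(392*(w - 1)) - 193/(2916*(w - 3)) + 5/(324*w).
Integrate each term; A/(w−a) gives A·log|w−a|; A/(w−a)² gives −A/(w−a).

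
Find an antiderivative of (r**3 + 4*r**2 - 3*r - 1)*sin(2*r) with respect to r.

-r**3*cos(2*r)/2 + 3*r**2*sin(2*r)/4 - 2*r**2*cos(2*r) + 2*r*sin(2*r) + 9*r*cos(2*r)/4 - 9*sin(2*r)/8 + 3*cos(2*r)/2 + C

Use integration by parts with u = r**3 + 4*r**2 - 3*r - 1, dv = sin(2*r) dr, so v = -cos(2*r)/2.
Apply parts 3 times (tabular method): alternate signs, differentiate u down to 0, integrate dv up.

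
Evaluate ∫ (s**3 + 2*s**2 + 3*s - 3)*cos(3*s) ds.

Use integration by parts with u = s**3 + 2*s**2 + 3*s - 3, dv = cos(3*s) ds, so v = sin(3*s)/3.
Apply parts 3 times (tabular method): alternate signs, differentiate u down to 0, integrate dv up.

s**3*sin(3*s)/3 + 2*s**2*sin(3*s)/3 + s**2*cos(3*s)/3 + 7*s*sin(3*s)/9 + 4*s*cos(3*s)/9 - 31*sin(3*s)/27 + 7*cos(3*s)/27 + C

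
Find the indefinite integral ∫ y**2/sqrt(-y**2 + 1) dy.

Substitute y = sin(θ), so dy = cos(θ) dθ and the radical becomes sqrt(-y**2 + 1) = cos(θ) by the Pythagorean identity.
Integrate the resulting trig expression in θ, then back-substitute θ = asin(y), sin(θ) = y, cos(θ) = sqrt(-y**2 + 1) (absorbing any constant into C).

-y*sqrt(-y**2 + 1)/2 + asin(y)/2 + C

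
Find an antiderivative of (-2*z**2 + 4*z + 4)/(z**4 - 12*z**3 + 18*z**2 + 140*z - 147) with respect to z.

-8*log(z - 7)/75 + log(z - 1)/24 + 13*log(z + 3)/200 + 11/(10*z - 70) + C

Factor the denominator: (z - 7)**2*(z - 1)*(z + 3).
Partial-fraction decomposition: 13/(200*(z + 3)) + 1/(24*(z - 1)) - 8/(75*(z - 7)) - 11/(10*(z - 7)**2).
Integrate each term; A/(z−a) gives A·log|z−a|; A/(z−a)² gives −A/(z−a).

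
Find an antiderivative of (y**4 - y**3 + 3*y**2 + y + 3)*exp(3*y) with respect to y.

Use integration by parts with u = y**4 - y**3 + 3*y**2 + y + 3, dv = exp(3*y) dy, so v = exp(3*y)/3.
Apply parts 4 times (tabular method): alternate signs, differentiate u down to 0, integrate dv up.

(27*y**4 - 63*y**3 + 144*y**2 - 69*y + 104)*exp(3*y)/81 + C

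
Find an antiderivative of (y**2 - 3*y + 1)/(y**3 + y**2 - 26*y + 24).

Factor the denominator: (y - 4)*(y - 1)*(y + 6).
Partial-fraction decomposition: 11/(14*(y + 6)) + 1/(21*(y - 1)) + 1/(6*(y - 4)).
Integrate each term: A/(y−a) contributes A·log|y−a|.

log(y - 4)/6 + log(y - 1)/21 + 11*log(y + 6)/14 + C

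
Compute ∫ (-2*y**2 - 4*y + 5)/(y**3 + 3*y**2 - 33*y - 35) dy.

-7*log(y + 1)/36 - 65*log(y**2 + 2*y - 35)/72 + C

Factor the denominator: (y - 5)*(y + 1)*(y + 7).
Partial-fraction decomposition: -65/(72*(y + 7)) - 7/(36*(y + 1)) - 65/(72*(y - 5)).
Integrate each term: A/(y−a) contributes A·log|y−a|.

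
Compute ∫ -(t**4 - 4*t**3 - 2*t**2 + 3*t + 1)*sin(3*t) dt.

Use integration by parts with u = t**4 - 4*t**3 - 2*t**2 + 3*t + 1, dv = -sin(3*t) dt, so v = cos(3*t)/3.
Apply parts 4 times (tabular method): alternate signs, differentiate u down to 0, integrate dv up.

t**4*cos(3*t)/3 - 4*t**3*sin(3*t)/9 - 4*t**3*cos(3*t)/3 + 4*t**2*sin(3*t)/3 - 10*t**2*cos(3*t)/9 + 20*t*sin(3*t)/27 + 17*t*cos(3*t)/9 - 17*sin(3*t)/27 + 47*cos(3*t)/81 + C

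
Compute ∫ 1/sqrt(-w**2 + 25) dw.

asin(w/5) + C

Substitute w = 5·sin(θ), so dw = 5·cos(θ) dθ and the radical becomes sqrt(-w**2 + 25) = 5·cos(θ) by the Pythagorean identity.
Integrate the resulting trig expression in θ, then back-substitute θ = asin(w/5), sin(θ) = w/5, cos(θ) = sqrt(-w**2 + 25)/5 (absorbing any constant into C).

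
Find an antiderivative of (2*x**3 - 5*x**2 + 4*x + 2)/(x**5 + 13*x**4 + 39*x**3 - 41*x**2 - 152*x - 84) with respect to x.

Factor the denominator: (x - 2)*(x + 1)**2*(x + 6)*(x + 7).
Partial-fraction decomposition: -319/(108*(x + 7)) + 317/(100*(x + 6)) - 203/(900*(x + 1)) + 1/(10*(x + 1)**2) + 1/(108*(x - 2)).
Integrate each term; A/(x−a) gives A·log|x−a|; A/(x−a)² gives −A/(x−a).

log(x - 2)/108 - 203*log(x + 1)/900 + 317*log(x + 6)/100 - 319*log(x + 7)/108 - 1/(10*x + 10) + C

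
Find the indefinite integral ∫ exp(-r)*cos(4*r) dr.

4*exp(-r)*sin(4*r)/17 - exp(-r)*cos(4*r)/17 + C

Let I denote the integral. Integrate by parts with u = cos(4*r), dv = exp(-r) dr, so v = -exp(-r): I = -exp(-r)*cos(4*r) − 4·∫ exp(-r)*sin(4*r) dr.
Apply parts again with u = sin(4*r), dv = exp(-r) dr: ∫ exp(-r)*sin(4*r) dr = -exp(-r)*sin(4*r) + 4·I. Substituting back brings back I: I = 4*exp(-r)*sin(4*r) - exp(-r)*cos(4*r) − 16·I.
Solving for I: (1 + 16)·I equals the remaining terms, so I = (1/17)·(4*exp(-r)*sin(4*r) - exp(-r)*cos(4*r)).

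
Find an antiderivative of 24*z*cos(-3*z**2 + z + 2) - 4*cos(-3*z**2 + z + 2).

-4*sin(-3*z**2 + z + 2) + C

Let u = 3*z**2 - z - 2, so du = (6*z - 1) dz.
Rewriting, the integral becomes 4·∫ cos(u) du = 4·sin(u).
Substituting back, u = 3*z**2 - z - 2.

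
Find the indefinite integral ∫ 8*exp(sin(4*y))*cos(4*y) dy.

Let u = sin(4*y), so du = (4*cos(4*y)) dy.
Rewriting, the integral becomes 2·∫ e^u du = 2·e^u.
Substituting back, u = sin(4*y).

2*exp(sin(4*y)) + C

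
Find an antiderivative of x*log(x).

Use integration by parts with u = log(x), dv = x dx.
Then du = 1/x dx and v = x**2/2.

x**2*log(x)/2 - x**2/4 + C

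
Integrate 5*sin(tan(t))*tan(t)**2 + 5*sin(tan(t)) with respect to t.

Let u = tan(t), so du = (tan(t)**2 + 1) dt.
Rewriting, the integral becomes 5·∫ sin(u) du = 5·-cos(u).
Substituting back, u = tan(t).

-5*cos(tan(t)) + C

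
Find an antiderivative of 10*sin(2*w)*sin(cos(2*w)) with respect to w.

Let u = cos(2*w), so du = (-2*sin(2*w)) dw.
Rewriting, the integral becomes -5·∫ sin(u) du = -5·-cos(u).
Substituting back, u = cos(2*w).

5*cos(cos(2*w)) + C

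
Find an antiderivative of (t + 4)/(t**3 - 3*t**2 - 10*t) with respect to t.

-2*log(t)/5 + 9*log(t - 5)/35 + log(t + 2)/7 + C

Factor the denominator: t*(t - 5)*(t + 2).
Partial-fraction decomposition: 1/(7*(t + 2)) + 9/(35*(t - 5)) - 2/(5*t).
Integrate each term: A/(t−a) contributes A·log|t−a|.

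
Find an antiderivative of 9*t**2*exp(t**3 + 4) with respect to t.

3*exp(t**3 + 4) + C

Let u = t**3 + 4, so du = (3*t**2) dt.
Rewriting, the integral becomes 3·∫ e^u du = 3·e^u.
Substituting back, u = t**3 + 4.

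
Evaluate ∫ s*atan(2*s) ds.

s**2*atan(2*s)/2 - s/4 + atan(2*s)/8 + C

Use integration by parts with u = arctan(2*s), dv = s ds.
Then du = 2/(4*s**2 + 1) ds.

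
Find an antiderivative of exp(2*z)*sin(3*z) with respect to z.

2*exp(2*z)*sin(3*z)/13 - 3*exp(2*z)*cos(3*z)/13 + C

Let I denote the integral. Integrate by parts with u = sin(3*z), dv = exp(2*z) dz, so v = exp(2*z)/2: I = exp(2*z)*sin(3*z)/2 − (3/2)·∫ exp(2*z)*cos(3*z) dz.
Apply parts again with u = cos(3*z), dv = exp(2*z) dz: ∫ exp(2*z)*cos(3*z) dz = exp(2*z)*cos(3*z)/2 + (3/2)·I. Substituting back brings back I: I = exp(2*z)*sin(3*z)/2 - 3*exp(2*z)*cos(3*z)/4 − (9/4)·I.
Solving for I: (1 + 9/4)·I equals the remaining terms, so I = (4/13)·(exp(2*z)*sin(3*z)/2 - 3*exp(2*z)*cos(3*z)/4).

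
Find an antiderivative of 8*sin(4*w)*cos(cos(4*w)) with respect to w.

-2*sin(cos(4*w)) + C

Let u = cos(4*w), so du = (-4*sin(4*w)) dw.
Rewriting, the integral becomes -2·∫ cos(u) du = -2·sin(u).
Substituting back, u = cos(4*w).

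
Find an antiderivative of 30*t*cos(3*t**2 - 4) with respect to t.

Let u = 3*t**2 - 4, so du = (6*t) dt.
Rewriting, the integral becomes 5·∫ cos(u) du = 5·sin(u).
Substituting back, u = 3*t**2 - 4.

5*sin(3*t**2 - 4) + C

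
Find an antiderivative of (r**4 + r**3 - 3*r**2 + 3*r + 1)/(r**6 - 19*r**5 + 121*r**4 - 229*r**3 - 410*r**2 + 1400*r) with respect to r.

Factor the denominator: r*(r - 7)*(r - 5)**2*(r - 4)*(r + 2).
Partial-fraction decomposition: 1/(588*(r + 2)) - 95/(24*(r - 4)) + 2409/(4900*(r - 5)) - 691/(70*(r - 5)**2) + 97/(28*(r - 7)) + 1/(1400*r).
Integrate each term; A/(r−a) gives A·log|r−a|; A/(r−a)² gives −A/(r−a).

log(r)/1400 + 97*log(r - 7)/28 + 2409*log(r - 5)/4900 - 95*log(r - 4)/24 + log(r + 2)/588 + 691/(70*r - 350) + C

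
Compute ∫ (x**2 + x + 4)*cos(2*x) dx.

Use integration by parts with u = x**2 + x + 4, dv = cos(2*x) dx, so v = sin(2*x)/2.
Apply parts 2 times (tabular method): alternate signs, differentiate u down to 0, integrate dv up.

x**2*sin(2*x)/2 + x*sin(2*x)/2 + x*cos(2*x)/2 + 7*sin(2*x)/4 + cos(2*x)/4 + C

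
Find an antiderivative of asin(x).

x*asin(x) + sqrt(-x**2 + 1) + C

Use integration by parts with u = arcsin(x), dv = dx.
Then du = 1/sqrt(-x**2 + 1) dx.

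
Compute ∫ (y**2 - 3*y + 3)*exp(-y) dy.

(-y**2 + y - 2)*exp(-y) + C

Use integration by parts with u = y**2 - 3*y + 3, dv = exp(-y) dy, so v = -exp(-y).
Apply parts 2 times (tabular method): alternate signs, differentiate u down to 0, integrate dv up.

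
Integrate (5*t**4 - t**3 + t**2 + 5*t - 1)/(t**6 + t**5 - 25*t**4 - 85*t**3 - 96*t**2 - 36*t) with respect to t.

log(t)/36 + 6329*log(t - 6)/21168 - 285*log(t + 1)/196 + 81*log(t + 2)/16 - 425*log(t + 3)/108 - 1/(14*t + 14) + C

Factor the denominator: t*(t - 6)*(t + 1)**2*(t + 2)*(t + 3).
Partial-fraction decomposition: -425/(108*(t + 3)) + 81/(16*(t + 2)) - 285/(196*(t + 1)) + 1/(14*(t + 1)**2) + 6329/(21168*(t - 6)) + 1/(36*t).
Integrate each term; A/(t−a) gives A·log|t−a|; A/(t−a)² gives −A/(t−a).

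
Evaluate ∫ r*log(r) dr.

Use integration by parts with u = log(r), dv = r dr.
Then du = 1/r dr and v = r**2/2.

r**2*log(r)/2 - r**2/4 + C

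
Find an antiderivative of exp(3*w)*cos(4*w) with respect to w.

4*exp(3*w)*sin(4*w)/25 + 3*exp(3*w)*cos(4*w)/25 + C

Let I denote the integral. Integrate by parts with u = cos(4*w), dv = exp(3*w) dw, so v = exp(3*w)/3: I = exp(3*w)*cos(4*w)/3 + (4/3)·∫ exp(3*w)*sin(4*w) dw.
Apply parts again with u = sin(4*w), dv = exp(3*w) dw: ∫ exp(3*w)*sin(4*w) dw = exp(3*w)*sin(4*w)/3 − (4/3)·I. Substituting back brings back I: I = 4*exp(3*w)*sin(4*w)/9 + exp(3*w)*cos(4*w)/3 − (16/9)·I.
Solving for I: (1 + 16/9)·I equals the remaining terms, so I = (9/25)·(4*exp(3*w)*sin(4*w)/9 + exp(3*w)*cos(4*w)/3).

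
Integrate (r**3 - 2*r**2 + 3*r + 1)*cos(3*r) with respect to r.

r**3*sin(3*r)/3 - 2*r**2*sin(3*r)/3 + r**2*cos(3*r)/3 + 7*r*sin(3*r)/9 - 4*r*cos(3*r)/9 + 13*sin(3*r)/27 + 7*cos(3*r)/27 + C

Use integration by parts with u = r**3 - 2*r**2 + 3*r + 1, dv = cos(3*r) dr, so v = sin(3*r)/3.
Apply parts 3 times (tabular method): alternate signs, differentiate u down to 0, integrate dv up.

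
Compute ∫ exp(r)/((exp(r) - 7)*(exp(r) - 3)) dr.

log(exp(r) - 7)/4 - log(exp(r) - 3)/4 + C

Let u = e^r, du = e^r dr.
The integral becomes ∫ du/((u-7)(u-3)); decompose into partial fractions.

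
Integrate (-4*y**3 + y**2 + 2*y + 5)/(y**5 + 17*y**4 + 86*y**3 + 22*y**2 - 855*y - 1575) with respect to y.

Factor the denominator: (y - 3)*(y + 3)*(y + 5)**2*(y + 7).
Partial-fraction decomposition: 353/(40*(y + 7)) - 243/(32*(y + 5)) + 65/(4*(y + 5)**2) - 29/(24*(y + 3)) - 11/(480*(y - 3)).
Integrate each term; A/(y−a) gives A·log|y−a|; A/(y−a)² gives −A/(y−a).

-11*log(y - 3)/480 - 29*log(y + 3)/24 - 243*log(y + 5)/32 + 353*log(y + 7)/40 - 65/(4*y + 20) + C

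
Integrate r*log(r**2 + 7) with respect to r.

r**2*log(r**2 + 7)/2 - r**2/2 + 7*log(r**2 + 7)/2 + C

Let u = r**2 + 7, so du = (2*r) dr.
The integral becomes (1/2)·∫ log(u) du; integrate by parts with u′=log(u), dv′=du.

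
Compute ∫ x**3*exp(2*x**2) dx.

Let u = x², du = 2x dx; rewrite as (1/2)∫ u^1·exp(2u) du.
Now integrate by parts 1 time.

(2*x**2 - 1)*exp(2*x**2)/8 + C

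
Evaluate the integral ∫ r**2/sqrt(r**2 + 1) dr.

Substitute r = tan(θ), so dr = sec(θ)^2 dθ and the radical becomes sqrt(r**2 + 1) = sec(θ) by the Pythagorean identity.
Integrate the resulting trig expression in θ, then back-substitute tan(θ) = r, sec(θ) = sqrt(r**2 + 1) (absorbing any constant into C).

r*sqrt(r**2 + 1)/2 - log(r + sqrt(r**2 + 1))/2 + C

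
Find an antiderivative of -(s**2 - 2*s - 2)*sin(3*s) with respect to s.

Use integration by parts with u = s**2 - 2*s - 2, dv = -sin(3*s) ds, so v = cos(3*s)/3.
Apply parts 2 times (tabular method): alternate signs, differentiate u down to 0, integrate dv up.

s**2*cos(3*s)/3 - 2*s*sin(3*s)/9 - 2*s*cos(3*s)/3 + 2*sin(3*s)/9 - 20*cos(3*s)/27 + C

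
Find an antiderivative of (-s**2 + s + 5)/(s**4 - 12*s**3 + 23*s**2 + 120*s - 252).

Factor the denominator: (s - 7)*(s - 6)*(s - 2)*(s + 3).
Partial-fraction decomposition: 7/(450*(s + 3)) + 3/(100*(s - 2)) + 25/(36*(s - 6)) - 37/(50*(s - 7)).
Integrate each term: A/(s−a) contributes A·log|s−a|.

-37*log(s - 7)/50 + 25*log(s - 6)/36 + 3*log(s - 2)/100 + 7*log(s + 3)/450 + C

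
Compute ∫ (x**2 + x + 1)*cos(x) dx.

Use integration by parts with u = x**2 + x + 1, dv = cos(x) dx, so v = sin(x).
Apply parts 2 times (tabular method): alternate signs, differentiate u down to 0, integrate dv up.

x**2*sin(x) + x*sin(x) + 2*x*cos(x) - sin(x) + cos(x) + C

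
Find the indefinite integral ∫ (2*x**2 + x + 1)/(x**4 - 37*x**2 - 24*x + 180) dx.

Factor the denominator: (x - 6)*(x - 2)*(x + 3)*(x + 5).
Partial-fraction decomposition: -23/(77*(x + 5)) + 8/(45*(x + 3)) - 11/(140*(x - 2)) + 79/(396*(x - 6)).
Integrate each term: A/(x−a) contributes A·log|x−a|.

79*log(x - 6)/396 - 11*log(x - 2)/140 + 8*log(x + 3)/45 - 23*log(x + 5)/77 + C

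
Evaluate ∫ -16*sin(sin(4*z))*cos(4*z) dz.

Let u = sin(4*z), so du = (4*cos(4*z)) dz.
Rewriting, the integral becomes -4·∫ sin(u) du = -4·-cos(u).
Substituting back, u = sin(4*z).

4*cos(sin(4*z)) + C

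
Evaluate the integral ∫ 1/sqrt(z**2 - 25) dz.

log(z + sqrt(z**2 - 25)) + C

Substitute z = 5·sec(θ), so dz = 5·sec(θ)*tan(θ) dθ and the radical becomes sqrt(z**2 - 25) = 5·tan(θ) by the Pythagorean identity.
Integrate the resulting trig expression in θ, then back-substitute sec(θ) = z/5, tan(θ) = sqrt(z**2 - 25)/5 (absorbing any constant into C).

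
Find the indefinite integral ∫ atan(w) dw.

w*atan(w) - log(w**2 + 1)/2 + C

Use integration by parts with u = arctan(w), dv = dw.
Then du = 1/(w**2 + 1) dw.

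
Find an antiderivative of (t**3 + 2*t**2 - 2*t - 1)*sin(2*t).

Use integration by parts with u = t**3 + 2*t**2 - 2*t - 1, dv = sin(2*t) dt, so v = -cos(2*t)/2.
Apply parts 3 times (tabular method): alternate signs, differentiate u down to 0, integrate dv up.

-t**3*cos(2*t)/2 + 3*t**2*sin(2*t)/4 - t**2*cos(2*t) + t*sin(2*t) + 7*t*cos(2*t)/4 - 7*sin(2*t)/8 + cos(2*t) + C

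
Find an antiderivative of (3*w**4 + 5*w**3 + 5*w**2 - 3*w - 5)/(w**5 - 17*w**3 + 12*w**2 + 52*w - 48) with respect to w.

409*log(w - 3)/70 - 97*log(w - 2)/24 + log(w - 1)/6 - 29*log(w + 2)/120 + 107*log(w + 4)/84 + C

Factor the denominator: (w - 3)*(w - 2)*(w - 1)*(w + 2)*(w + 4).
Partial-fraction decomposition: 107/(84*(w + 4)) - 29/(120*(w + 2)) + 1/(6*(w - 1)) - 97/(24*(w - 2)) + 409/(70*(w - 3)).
Integrate each term: A/(w−a) contributes A·log|w−a|.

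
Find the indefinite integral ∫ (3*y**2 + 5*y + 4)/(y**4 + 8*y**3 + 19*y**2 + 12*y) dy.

log(y)/3 - log(y + 1)/3 + 8*log(y + 3)/3 - 8*log(y + 4)/3 + C

Factor the denominator: y*(y + 1)*(y + 3)*(y + 4).
Partial-fraction decomposition: -8/(3*(y + 4)) + 8/(3*(y + 3)) - 1/(3*(y + 1)) + 1/(3*y).
Integrate each term: A/(y−a) contributes A·log|y−a|.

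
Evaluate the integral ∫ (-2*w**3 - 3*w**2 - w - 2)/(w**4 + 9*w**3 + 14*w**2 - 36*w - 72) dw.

-log(w - 2)/5 - log(w + 2)/4 + 28*log(w + 3)/15 - 41*log(w + 6)/12 + C

Factor the denominator: (w - 2)*(w + 2)*(w + 3)*(w + 6).
Partial-fraction decomposition: -41/(12*(w + 6)) + 28/(15*(w + 3)) - 1/(4*(w + 2)) - 1/(5*(w - 2)).
Integrate each term: A/(w−a) contributes A·log|w−a|.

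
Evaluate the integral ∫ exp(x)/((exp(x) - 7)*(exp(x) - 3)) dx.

log(exp(x) - 7)/4 - log(exp(x) - 3)/4 + C

Let u = e^x, du = e^x dx.
The integral becomes ∫ du/((u-3)(u-7)); decompose into partial fractions.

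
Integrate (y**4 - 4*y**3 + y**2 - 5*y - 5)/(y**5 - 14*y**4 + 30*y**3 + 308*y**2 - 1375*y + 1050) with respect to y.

173*log(y - 7)/24 - 433*log(y - 6)/55 + 3*log(y - 5)/2 + log(y - 1)/60 + 13*log(y + 5)/88 + C

Factor the denominator: (y - 7)*(y - 6)*(y - 5)*(y - 1)*(y + 5).
Partial-fraction decomposition: 13/(88*(y + 5)) + 1/(60*(y - 1)) + 3/(2*(y - 5)) - 433/(55*(y - 6)) + 173/(24*(y - 7)).
Integrate each term: A/(y−a) contributes A·log|y−a|.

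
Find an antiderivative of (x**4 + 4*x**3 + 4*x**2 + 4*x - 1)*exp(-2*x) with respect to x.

Use integration by parts with u = x**4 + 4*x**3 + 4*x**2 + 4*x - 1, dv = exp(-2*x) dx, so v = -exp(-2*x)/2.
Apply parts 4 times (tabular method): alternate signs, differentiate u down to 0, integrate dv up.

(-2*x**4 - 12*x**3 - 26*x**2 - 34*x - 15)*exp(-2*x)/4 + C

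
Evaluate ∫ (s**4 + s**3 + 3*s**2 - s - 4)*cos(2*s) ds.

s**4*sin(2*s)/2 + s**3*sin(2*s)/2 + s**3*cos(2*s) + 3*s**2*cos(2*s)/4 - 5*s*sin(2*s)/4 - 2*sin(2*s) - 5*cos(2*s)/8 + C

Use integration by parts with u = s**4 + s**3 + 3*s**2 - s - 4, dv = cos(2*s) ds, so v = sin(2*s)/2.
Apply parts 4 times (tabular method): alternate signs, differentiate u down to 0, integrate dv up.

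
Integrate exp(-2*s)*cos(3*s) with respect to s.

Let I denote the integral. Integrate by parts with u = cos(3*s), dv = exp(-2*s) ds, so v = -exp(-2*s)/2: I = -exp(-2*s)*cos(3*s)/2 − (3/2)·∫ exp(-2*s)*sin(3*s) ds.
Apply parts again with u = sin(3*s), dv = exp(-2*s) ds: ∫ exp(-2*s)*sin(3*s) ds = -exp(-2*s)*sin(3*s)/2 + (3/2)·I. Substituting back brings back I: I = 3*exp(-2*s)*sin(3*s)/4 - exp(-2*s)*cos(3*s)/2 − (9/4)·I.
Solving for I: (1 + 9/4)·I equals the remaining terms, so I = (4/13)·(3*exp(-2*s)*sin(3*s)/4 - exp(-2*s)*cos(3*s)/2).

3*exp(-2*s)*sin(3*s)/13 - 2*exp(-2*s)*cos(3*s)/13 + C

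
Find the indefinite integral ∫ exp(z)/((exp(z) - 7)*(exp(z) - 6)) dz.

log(exp(z) - 7) - log(exp(z) - 6) + C

Let u = e^z, du = e^z dz.
The integral becomes ∫ du/((u-7)(u-6)); decompose into partial fractions.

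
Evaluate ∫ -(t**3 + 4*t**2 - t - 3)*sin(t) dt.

t**3*cos(t) - 3*t**2*sin(t) + 4*t**2*cos(t) - 8*t*sin(t) - 7*t*cos(t) + 7*sin(t) - 11*cos(t) + C

Use integration by parts with u = t**3 + 4*t**2 - t - 3, dv = -sin(t) dt, so v = cos(t).
Apply parts 3 times (tabular method): alternate signs, differentiate u down to 0, integrate dv up.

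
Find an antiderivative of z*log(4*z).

z**2*(log(z) + 2*log(2))/2 - z**2/4 + C

Use integration by parts with u = log(4*z), dv = z dz.
Then du = 1/z dz and v = z**2/2.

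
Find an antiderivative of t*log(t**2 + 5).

Let u = t**2 + 5, so du = (2*t) dt.
The integral becomes (1/2)·∫ log(u) du; integrate by parts with u′=log(u), dv′=du.

t**2*log(t**2 + 5)/2 - t**2/2 + 5*log(t**2 + 5)/2 + C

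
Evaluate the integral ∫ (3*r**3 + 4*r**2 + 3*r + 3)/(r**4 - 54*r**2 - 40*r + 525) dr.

1249*log(r - 7)/576 - 129*log(r - 3)/256 + 3077*log(r + 5)/2304 + 287/(96*r + 480) + C

Factor the denominator: (r - 7)*(r - 3)*(r + 5)**2.
Partial-fraction decomposition: 3077/(2304*(r + 5)) - 287/(96*(r + 5)**2) - 129/(256*(r - 3)) + 1249/(576*(r - 7)).
Integrate each term; A/(r−a) gives A·log|r−a|; A/(r−a)² gives −A/(r−a).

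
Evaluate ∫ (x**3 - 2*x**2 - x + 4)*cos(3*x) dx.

Use integration by parts with u = x**3 - 2*x**2 - x + 4, dv = cos(3*x) dx, so v = sin(3*x)/3.
Apply parts 3 times (tabular method): alternate signs, differentiate u down to 0, integrate dv up.

x**3*sin(3*x)/3 - 2*x**2*sin(3*x)/3 + x**2*cos(3*x)/3 - 5*x*sin(3*x)/9 - 4*x*cos(3*x)/9 + 40*sin(3*x)/27 - 5*cos(3*x)/27 + C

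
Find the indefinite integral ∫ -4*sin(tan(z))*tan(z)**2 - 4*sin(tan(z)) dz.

4*cos(tan(z)) + C

Let u = tan(z), so du = (tan(z)**2 + 1) dz.
Rewriting, the integral becomes -4·∫ sin(u) du = -4·-cos(u).
Substituting back, u = tan(z).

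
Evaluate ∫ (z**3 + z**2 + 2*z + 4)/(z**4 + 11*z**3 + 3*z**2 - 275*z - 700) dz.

41*log(z - 5)/270 + 52*log(z + 4)/27 - 53*log(z + 5)/10 + 38*log(z + 7)/9 + C

Factor the denominator: (z - 5)*(z + 4)*(z + 5)*(z + 7).
Partial-fraction decomposition: 38/(9*(z + 7)) - 53/(10*(z + 5)) + 52/(27*(z + 4)) + 41/(270*(z - 5)).
Integrate each term: A/(z−a) contributes A·log|z−a|.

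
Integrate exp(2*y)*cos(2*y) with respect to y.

Let I denote the integral. Integrate by parts with u = cos(2*y), dv = exp(2*y) dy, so v = exp(2*y)/2: I = exp(2*y)*cos(2*y)/2 + ∫ exp(2*y)*sin(2*y) dy.
Apply parts again with u = sin(2*y), dv = exp(2*y) dy: ∫ exp(2*y)*sin(2*y) dy = exp(2*y)*sin(2*y)/2 − I. Substituting back brings back I: I = exp(2*y)*sin(2*y)/2 + exp(2*y)*cos(2*y)/2 − I.
Solving for I: (1 + 1)·I equals the remaining terms, so I = (1/2)·(exp(2*y)*sin(2*y)/2 + exp(2*y)*cos(2*y)/2).

exp(2*y)*sin(2*y)/4 + exp(2*y)*cos(2*y)/4 + C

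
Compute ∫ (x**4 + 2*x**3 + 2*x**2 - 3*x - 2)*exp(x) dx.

Use integration by parts with u = x**4 + 2*x**3 + 2*x**2 - 3*x - 2, dv = exp(x) dx, so v = exp(x).
Apply parts 4 times (tabular method): alternate signs, differentiate u down to 0, integrate dv up.

(x**4 - 2*x**3 + 8*x**2 - 19*x + 17)*exp(x) + C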